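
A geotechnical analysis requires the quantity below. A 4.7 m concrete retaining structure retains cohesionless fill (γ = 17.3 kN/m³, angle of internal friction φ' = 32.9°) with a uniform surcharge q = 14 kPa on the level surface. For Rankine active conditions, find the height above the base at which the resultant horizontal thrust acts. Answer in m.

K_a = 0.2960.
Triangular part P₁ = ½K_aγH² = 56.56 at H/3 = 1.567 m; rectangular part P₂ = K_a q H = 19.48 at H/2 = 2.350 m.
ȳ = (P₁·1.567 + P₂·2.350)/(P₁+P₂) = 1.767 m.

1.77 m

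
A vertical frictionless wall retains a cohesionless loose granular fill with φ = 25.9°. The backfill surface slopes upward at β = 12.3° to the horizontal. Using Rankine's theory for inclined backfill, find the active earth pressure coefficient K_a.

K_a = cos β · (cos β − √(cos²β − cos²φ)) / (cos β + √(cos²β − cos²φ)).
cos β = 0.9770, cos φ = 0.8996, √(cos²β − cos²φ) = 0.3813.
K_a = 0.9770 × (0.9770 − 0.3813)/(0.9770 + 0.3813) = 0.4285.

0.428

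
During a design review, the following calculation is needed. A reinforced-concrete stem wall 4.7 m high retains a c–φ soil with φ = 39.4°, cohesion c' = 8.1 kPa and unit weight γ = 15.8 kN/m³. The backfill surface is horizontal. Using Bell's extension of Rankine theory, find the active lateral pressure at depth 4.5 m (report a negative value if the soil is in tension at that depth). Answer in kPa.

K_a = (1 − sin φ)/(1 + sin φ) = 0.2234.
σ_a = K_a γ z − 2c√K_a = 0.2234×15.8×4.5 − 2×8.1×0.4727 = 8.229 kPa.

8.23 kPa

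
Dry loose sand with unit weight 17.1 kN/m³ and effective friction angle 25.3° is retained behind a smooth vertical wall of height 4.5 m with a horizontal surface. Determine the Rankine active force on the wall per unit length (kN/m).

K_a = tan²(45° − φ/2) = 0.4012.
P_a = ½ K_a γ H² = 0.5 × 0.4012 × 17.1 × 4.5² = 69.46 kN/m.

69.5 kN/m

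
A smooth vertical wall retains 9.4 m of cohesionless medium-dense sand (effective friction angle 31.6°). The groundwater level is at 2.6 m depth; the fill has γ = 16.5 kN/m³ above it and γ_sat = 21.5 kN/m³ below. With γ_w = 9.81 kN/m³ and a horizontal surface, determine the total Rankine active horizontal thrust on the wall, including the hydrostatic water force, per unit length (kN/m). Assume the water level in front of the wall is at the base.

K_a = tan²(45° − φ/2) = 0.3123.
γ' = 21.5 − 9.81 = 11.69 kN/m³. Depth below WT = 6.8 m.
σ'_h at WT = K_a γ d_w = 13.40 kPa; at base = 13.40 + K_a γ' × 6.8 = 38.23 kPa.
P₁ (0–2.6 m) = ½×13.40×2.6 = 17.42. P₂ (2.6–9.4 m) = ½(13.40+38.23)×6.8 = 175.5.
P_w = ½ γ_w h₂² = 0.5×9.81×6.8² = 226.8. Total = 17.42+175.5+226.8 = 419.8 kN/m.

420 kN/m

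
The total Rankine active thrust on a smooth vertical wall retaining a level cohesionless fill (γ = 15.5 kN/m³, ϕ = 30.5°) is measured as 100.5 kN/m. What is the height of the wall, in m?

6.30 m

K_a = 0.3267. P_a = ½ K_a γ H² ⇒ H = √(2P_a/(K_a γ)).
H = √(2×100.5/(0.3267×15.5)) = 6.301 m.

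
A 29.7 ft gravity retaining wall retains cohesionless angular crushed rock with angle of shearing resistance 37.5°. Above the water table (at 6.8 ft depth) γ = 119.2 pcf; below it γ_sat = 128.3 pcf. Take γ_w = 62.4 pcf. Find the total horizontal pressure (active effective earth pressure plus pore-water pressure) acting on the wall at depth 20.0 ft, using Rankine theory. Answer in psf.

1230 psf

K_a = (1 − sin φ)/(1 + sin φ) = 0.2432.
γ' = 128.3 − 62.4 = 65.90 pcf.
Effective vertical stress at 20.0 ft: σ'_v = 119.2×6.8 + 65.90×13.2 = 1680 psf.
σ'_h = K_a σ'_v = 0.2432 × 1680 = 408.7 psf; u = γ_w × 13.2 = 823.7 psf.
Total σ_h = 408.7 + 823.7 = 1232 psf.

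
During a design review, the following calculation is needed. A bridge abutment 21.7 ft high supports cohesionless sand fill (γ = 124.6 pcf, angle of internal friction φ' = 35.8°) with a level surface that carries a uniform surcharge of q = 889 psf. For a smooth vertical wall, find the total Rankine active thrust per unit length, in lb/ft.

K_a = tan²(45° − φ/2) = 0.2619.
Soil triangle: ½ K_a γ H² = 0.5×0.2619×124.6×21.7² = 7682 lb/ft.
Surcharge rectangle: K_a q H = 0.2619×889×21.7 = 5052 lb/ft.
Total = 7682 + 5052 = 12730 lb/ft.

12700 lb/ft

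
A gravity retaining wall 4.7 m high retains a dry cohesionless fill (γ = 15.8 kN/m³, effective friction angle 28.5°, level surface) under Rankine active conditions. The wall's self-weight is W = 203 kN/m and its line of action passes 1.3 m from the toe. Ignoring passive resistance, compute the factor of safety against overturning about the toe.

2.73

K_a = tan²(45° − 28.5°/2) = 0.3540.
P_a = ½K_aγH² = 0.5×0.3540×15.8×4.7² = 61.77 kN/m, acting at H/3 = 1.567 m above the base.
Overturning moment M_o = P_a × H/3 = 61.77 × 1.567 = 96.77.
Resisting moment M_r = W × 1.3 = 203 × 1.3 = 263.9.
FS_overturning = M_r/M_o = 263.9/96.77 = 2.727.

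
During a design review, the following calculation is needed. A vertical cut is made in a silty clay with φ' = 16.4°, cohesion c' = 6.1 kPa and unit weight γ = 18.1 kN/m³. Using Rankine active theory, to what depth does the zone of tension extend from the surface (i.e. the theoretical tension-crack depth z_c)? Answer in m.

0.901 m

K_a = tan²(45° − 16.4°/2) = 0.5596; √K_a = 0.7481.
The active pressure is zero where K_a γ z = 2c√K_a, so z_c = 2c/(γ√K_a) = 2×6.1/(18.1×0.7481) = 0.9010 m.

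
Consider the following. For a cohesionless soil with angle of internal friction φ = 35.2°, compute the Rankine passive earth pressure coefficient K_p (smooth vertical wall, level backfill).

K_p = (1 + sin φ)/(1 − sin φ) = tan²(45° + 35.2°/2) = 3.722.

3.72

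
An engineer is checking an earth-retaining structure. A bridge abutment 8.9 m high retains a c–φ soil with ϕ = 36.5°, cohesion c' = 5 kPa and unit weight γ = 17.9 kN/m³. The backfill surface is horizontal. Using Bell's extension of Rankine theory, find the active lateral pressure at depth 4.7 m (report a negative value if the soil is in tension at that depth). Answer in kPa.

16.3 kPa

K_a = (1 − sin φ)/(1 + sin φ) = 0.2541.
σ_a = K_a γ z − 2c√K_a = 0.2541×17.9×4.7 − 2×5×0.5040 = 16.33 kPa.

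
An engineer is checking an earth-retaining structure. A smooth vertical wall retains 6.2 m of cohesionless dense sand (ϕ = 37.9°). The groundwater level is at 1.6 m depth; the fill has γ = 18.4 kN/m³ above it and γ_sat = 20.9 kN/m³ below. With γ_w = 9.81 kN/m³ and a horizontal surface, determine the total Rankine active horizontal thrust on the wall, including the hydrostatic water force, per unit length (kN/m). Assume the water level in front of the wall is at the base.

170 kN/m

K_a = tan²(45° − φ/2) = 0.2389.
γ' = 20.9 − 9.81 = 11.09 kN/m³. Depth below WT = 4.6 m.
σ'_h at WT = K_a γ d_w = 7.034 kPa; at base = 7.034 + K_a γ' × 4.6 = 19.22 kPa.
P₁ (0–1.6 m) = ½×7.034×1.6 = 5.627. P₂ (1.6–6.2 m) = ½(7.034+19.22)×4.6 = 60.39.
P_w = ½ γ_w h₂² = 0.5×9.81×4.6² = 103.8. Total = 5.627+60.39+103.8 = 169.8 kN/m.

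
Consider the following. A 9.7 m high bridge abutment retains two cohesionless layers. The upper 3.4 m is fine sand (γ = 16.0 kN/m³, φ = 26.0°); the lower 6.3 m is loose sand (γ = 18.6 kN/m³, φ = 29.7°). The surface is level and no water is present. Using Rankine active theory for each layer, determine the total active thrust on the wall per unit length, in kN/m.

276 kN/m

K_a1 = tan²(45°−26.0°/2) = 0.3905; K_a2 = tan²(45°−29.7°/2) = 0.3374.
Layer 1: σ at base = K_a1 γ₁ h₁ = 21.24 kPa; P₁ = ½×21.24×3.4 = 36.11.
Layer 2: σ_v at top = γ₁h₁ = 54.40; σ_h top = K_a2×54.40 = 18.35; σ_h base = K_a2×(54.40+18.6×6.3) = 57.89.
P₂ = ½(18.35+57.89)×6.3 = 240.2. Total P_a = 36.11+240.2 = 276.3 kN/m.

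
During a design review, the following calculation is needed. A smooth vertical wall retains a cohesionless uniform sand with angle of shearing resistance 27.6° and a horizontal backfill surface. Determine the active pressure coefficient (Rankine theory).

0.367

K_a = (1 − sin φ)/(1 + sin φ) = (1 − sin 27.6°)/(1 + sin 27.6°) = 0.3668.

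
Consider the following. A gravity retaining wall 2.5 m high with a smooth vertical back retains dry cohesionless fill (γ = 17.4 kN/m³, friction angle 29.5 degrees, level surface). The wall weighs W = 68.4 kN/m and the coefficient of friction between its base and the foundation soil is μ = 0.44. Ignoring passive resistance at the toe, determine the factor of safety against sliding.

K_a = tan²(45° − 29.5°/2) = 0.3401.
P_a = ½K_aγH² = 0.5×0.3401×17.4×2.5² = 18.49 kN/m, acting at H/3 = 0.8333 m above the base.
FS_sliding = μW / P_a = 0.44×68.4 / 18.49 = 1.627.

1.63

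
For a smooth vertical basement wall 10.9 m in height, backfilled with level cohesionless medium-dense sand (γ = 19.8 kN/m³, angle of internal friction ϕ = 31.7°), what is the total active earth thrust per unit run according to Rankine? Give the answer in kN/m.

366 kN/m

K_a = tan²(45° − φ/2) = 0.3111.
P_a = ½ K_a γ H² = 0.5 × 0.3111 × 19.8 × 10.9² = 365.9 kN/m.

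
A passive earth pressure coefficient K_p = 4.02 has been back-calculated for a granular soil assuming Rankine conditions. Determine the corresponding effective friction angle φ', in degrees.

37.0°

K_p = (1+sin φ)/(1−sin φ) ⇒ sin φ = (K_p − 1)/(K_p + 1) = 0.6016.
φ = arcsin(0.6016) = 36.98°.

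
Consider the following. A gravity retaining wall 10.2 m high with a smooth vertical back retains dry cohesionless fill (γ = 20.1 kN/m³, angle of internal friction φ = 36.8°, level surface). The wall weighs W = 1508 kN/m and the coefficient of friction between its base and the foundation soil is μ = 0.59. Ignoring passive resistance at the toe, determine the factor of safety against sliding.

K_a = tan²(45° − 36.8°/2) = 0.2508.
P_a = ½K_aγH² = 0.5×0.2508×20.1×10.2² = 262.2 kN/m, acting at H/3 = 3.400 m above the base.
FS_sliding = μW / P_a = 0.59×1508 / 262.2 = 3.393.

3.39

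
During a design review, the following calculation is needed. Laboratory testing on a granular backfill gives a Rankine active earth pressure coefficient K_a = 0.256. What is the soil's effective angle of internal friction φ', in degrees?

36.3°

K_a = tan²(45° − φ/2) ⇒ 45° − φ/2 = arctan(√0.256) = 26.84°.
φ = 2(45° − 26.84°) = 36.32°.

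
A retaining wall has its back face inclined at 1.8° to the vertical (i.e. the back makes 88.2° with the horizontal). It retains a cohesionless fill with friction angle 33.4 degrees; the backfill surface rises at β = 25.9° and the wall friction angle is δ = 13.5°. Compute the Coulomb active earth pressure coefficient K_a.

K_a = sin²(α+φ) / [sin²α · sin(α−δ) · (1 + √{sin(φ+δ)sin(φ−β) / (sin(α−δ)sin(α+β))})²].
With α = 88.2°, φ = 33.4°, δ = 13.5°, β = 25.9°: K_a = 0.4262.

0.426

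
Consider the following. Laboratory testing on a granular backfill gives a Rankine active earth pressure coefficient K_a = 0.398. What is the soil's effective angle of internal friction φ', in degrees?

25.5°

K_a = tan²(45° − φ/2) ⇒ 45° − φ/2 = arctan(√0.398) = 32.25°.
φ = 2(45° − 32.25°) = 25.51°.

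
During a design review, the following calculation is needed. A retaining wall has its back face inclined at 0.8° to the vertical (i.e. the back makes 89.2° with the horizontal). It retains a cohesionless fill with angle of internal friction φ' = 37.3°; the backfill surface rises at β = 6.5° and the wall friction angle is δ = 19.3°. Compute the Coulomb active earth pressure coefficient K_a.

K_a = sin²(α+φ) / [sin²α · sin(α−δ) · (1 + √{sin(φ+δ)sin(φ−β) / (sin(α−δ)sin(α+β))})²].
With α = 89.2°, φ = 37.3°, δ = 19.3°, β = 6.5°: K_a = 0.2449.

0.245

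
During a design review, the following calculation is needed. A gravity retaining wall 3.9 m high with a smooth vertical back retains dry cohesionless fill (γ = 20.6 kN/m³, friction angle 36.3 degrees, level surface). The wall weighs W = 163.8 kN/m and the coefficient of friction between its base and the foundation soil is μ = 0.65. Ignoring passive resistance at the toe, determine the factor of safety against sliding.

K_a = tan²(45° − 36.3°/2) = 0.2563.
P_a = ½K_aγH² = 0.5×0.2563×20.6×3.9² = 40.15 kN/m, acting at H/3 = 1.300 m above the base.
FS_sliding = μW / P_a = 0.65×163.8 / 40.15 = 2.652.

2.65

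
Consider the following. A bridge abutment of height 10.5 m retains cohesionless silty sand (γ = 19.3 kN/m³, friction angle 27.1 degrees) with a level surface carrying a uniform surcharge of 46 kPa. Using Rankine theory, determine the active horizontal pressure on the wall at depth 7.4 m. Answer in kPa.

K_a = (1 − sin φ)/(1 + sin φ) = 0.3741.
σ_v = γz + q = 19.3 × 7.4 + 46 = 188.8 kPa.
σ_h = K_a σ_v = 0.3741 × 188.8 = 70.63 kPa.

70.6 kPa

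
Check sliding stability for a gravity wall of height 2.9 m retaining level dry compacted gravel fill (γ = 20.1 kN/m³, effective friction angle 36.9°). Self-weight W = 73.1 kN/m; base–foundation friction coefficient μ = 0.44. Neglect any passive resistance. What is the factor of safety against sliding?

1.52

K_a = tan²(45° − 36.9°/2) = 0.2497.
P_a = ½K_aγH² = 0.5×0.2497×20.1×2.9² = 21.10 kN/m, acting at H/3 = 0.9667 m above the base.
FS_sliding = μW / P_a = 0.44×73.1 / 21.10 = 1.524.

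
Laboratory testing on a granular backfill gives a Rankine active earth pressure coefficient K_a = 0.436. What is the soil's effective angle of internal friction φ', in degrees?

K_a = tan²(45° − φ/2) ⇒ 45° − φ/2 = arctan(√0.436) = 33.44°.
φ = 2(45° − 33.44°) = 23.13°.

23.1°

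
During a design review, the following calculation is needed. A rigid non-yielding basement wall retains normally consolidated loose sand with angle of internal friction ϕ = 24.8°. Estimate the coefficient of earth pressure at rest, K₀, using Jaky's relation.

0.581

K₀ = 1 − sin φ' = 1 − sin 24.8° = 0.5805.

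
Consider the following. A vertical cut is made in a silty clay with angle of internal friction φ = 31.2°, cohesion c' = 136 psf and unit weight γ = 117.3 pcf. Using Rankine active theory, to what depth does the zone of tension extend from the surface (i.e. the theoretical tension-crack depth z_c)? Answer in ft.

4.12 ft

K_a = tan²(45° − 31.2°/2) = 0.3175; √K_a = 0.5635.
The active pressure is zero where K_a γ z = 2c√K_a, so z_c = 2c/(γ√K_a) = 2×136/(117.3×0.5635) = 4.115 ft.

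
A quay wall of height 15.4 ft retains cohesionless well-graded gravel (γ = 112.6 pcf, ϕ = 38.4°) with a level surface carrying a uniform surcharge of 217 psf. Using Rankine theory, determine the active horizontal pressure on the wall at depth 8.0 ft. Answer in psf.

K_a = (1 − sin φ)/(1 + sin φ) = 0.2337.
σ_v = γz + q = 112.6 × 8.0 + 217 = 1118 psf.
σ_h = K_a σ_v = 0.2337 × 1118 = 261.2 psf.

261 psf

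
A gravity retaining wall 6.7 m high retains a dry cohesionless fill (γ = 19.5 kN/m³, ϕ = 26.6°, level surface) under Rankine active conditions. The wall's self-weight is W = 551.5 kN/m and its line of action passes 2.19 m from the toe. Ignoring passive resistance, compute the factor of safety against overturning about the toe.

K_a = tan²(45° − 26.6°/2) = 0.3814.
P_a = ½K_aγH² = 0.5×0.3814×19.5×6.7² = 167.0 kN/m, acting at H/3 = 2.233 m above the base.
Overturning moment M_o = P_a × H/3 = 167.0 × 2.233 = 372.9.
Resisting moment M_r = W × 2.19 = 551.5 × 2.19 = 1208.
FS_overturning = M_r/M_o = 1208/372.9 = 3.239.

3.24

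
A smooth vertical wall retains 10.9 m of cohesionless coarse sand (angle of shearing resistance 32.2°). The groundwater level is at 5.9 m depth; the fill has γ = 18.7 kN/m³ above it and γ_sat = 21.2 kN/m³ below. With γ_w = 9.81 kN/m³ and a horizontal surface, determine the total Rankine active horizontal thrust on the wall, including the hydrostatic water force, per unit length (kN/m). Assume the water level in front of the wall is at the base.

K_a = tan²(45° − φ/2) = 0.3047.
γ' = 21.2 − 9.81 = 11.39 kN/m³. Depth below WT = 5.0 m.
σ'_h at WT = K_a γ d_w = 33.62 kPa; at base = 33.62 + K_a γ' × 5.0 = 50.98 kPa.
P₁ (0–5.9 m) = ½×33.62×5.9 = 99.18. P₂ (5.9–10.9 m) = ½(33.62+50.98)×5.0 = 211.5.
P_w = ½ γ_w h₂² = 0.5×9.81×5.0² = 122.6. Total = 99.18+211.5+122.6 = 433.3 kN/m.

433 kN/m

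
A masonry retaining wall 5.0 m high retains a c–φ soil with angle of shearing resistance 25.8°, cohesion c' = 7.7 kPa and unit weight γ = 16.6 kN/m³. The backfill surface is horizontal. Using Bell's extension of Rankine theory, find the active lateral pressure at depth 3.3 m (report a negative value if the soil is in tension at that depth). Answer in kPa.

11.9 kPa

K_a = (1 − sin φ)/(1 + sin φ) = 0.3935.
σ_a = K_a γ z − 2c√K_a = 0.3935×16.6×3.3 − 2×7.7×0.6273 = 11.90 kPa.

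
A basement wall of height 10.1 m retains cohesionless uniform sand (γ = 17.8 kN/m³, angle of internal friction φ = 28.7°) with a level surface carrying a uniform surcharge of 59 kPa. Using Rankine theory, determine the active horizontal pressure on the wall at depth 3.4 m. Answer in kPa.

42.0 kPa

K_a = (1 − sin φ)/(1 + sin φ) = 0.3511.
σ_v = γz + q = 17.8 × 3.4 + 59 = 119.5 kPa.
σ_h = K_a σ_v = 0.3511 × 119.5 = 41.97 kPa.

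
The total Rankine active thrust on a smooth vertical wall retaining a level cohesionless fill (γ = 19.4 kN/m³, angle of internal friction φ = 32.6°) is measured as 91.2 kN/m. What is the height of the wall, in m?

K_a = 0.2997. P_a = ½ K_a γ H² ⇒ H = √(2P_a/(K_a γ)).
H = √(2×91.2/(0.2997×19.4)) = 5.601 m.

5.60 m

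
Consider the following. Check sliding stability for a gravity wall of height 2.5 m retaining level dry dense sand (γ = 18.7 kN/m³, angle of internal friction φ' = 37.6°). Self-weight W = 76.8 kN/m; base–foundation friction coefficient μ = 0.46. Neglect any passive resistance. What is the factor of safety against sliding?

K_a = tan²(45° − 37.6°/2) = 0.2421.
P_a = ½K_aγH² = 0.5×0.2421×18.7×2.5² = 14.15 kN/m, acting at H/3 = 0.8333 m above the base.
FS_sliding = μW / P_a = 0.46×76.8 / 14.15 = 2.497.

2.50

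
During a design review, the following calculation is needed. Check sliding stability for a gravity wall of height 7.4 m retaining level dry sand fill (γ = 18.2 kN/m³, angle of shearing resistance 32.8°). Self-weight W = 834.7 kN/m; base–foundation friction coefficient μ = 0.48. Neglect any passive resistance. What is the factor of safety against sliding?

K_a = tan²(45° − 32.8°/2) = 0.2973.
P_a = ½K_aγH² = 0.5×0.2973×18.2×7.4² = 148.1 kN/m, acting at H/3 = 2.467 m above the base.
FS_sliding = μW / P_a = 0.48×834.7 / 148.1 = 2.705.

2.70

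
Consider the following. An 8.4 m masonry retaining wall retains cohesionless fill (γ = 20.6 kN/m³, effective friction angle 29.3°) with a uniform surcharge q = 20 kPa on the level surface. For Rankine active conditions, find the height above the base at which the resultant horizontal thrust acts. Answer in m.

K_a = 0.3428.
Triangular part P₁ = ½K_aγH² = 249.2 at H/3 = 2.800 m; rectangular part P₂ = K_a q H = 57.60 at H/2 = 4.200 m.
ȳ = (P₁·2.800 + P₂·4.200)/(P₁+P₂) = 3.063 m.

3.06 m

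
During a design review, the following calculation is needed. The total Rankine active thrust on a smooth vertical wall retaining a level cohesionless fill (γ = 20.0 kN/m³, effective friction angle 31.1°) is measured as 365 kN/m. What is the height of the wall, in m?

10.7 m

K_a = 0.3188. P_a = ½ K_a γ H² ⇒ H = √(2P_a/(K_a γ)).
H = √(2×365/(0.3188×20.0)) = 10.70 m.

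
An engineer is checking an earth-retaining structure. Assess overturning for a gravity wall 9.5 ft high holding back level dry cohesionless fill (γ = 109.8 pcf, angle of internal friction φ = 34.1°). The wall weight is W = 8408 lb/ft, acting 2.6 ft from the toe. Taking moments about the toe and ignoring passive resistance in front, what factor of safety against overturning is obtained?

4.95

K_a = tan²(45° − 34.1°/2) = 0.2815.
P_a = ½K_aγH² = 0.5×0.2815×109.8×9.5² = 1395 lb/ft, acting at H/3 = 3.167 ft above the base.
Overturning moment M_o = P_a × H/3 = 1395 × 3.167 = 4417.
Resisting moment M_r = W × 2.6 = 8408 × 2.6 = 21860.
FS_overturning = M_r/M_o = 21860/4417 = 4.949.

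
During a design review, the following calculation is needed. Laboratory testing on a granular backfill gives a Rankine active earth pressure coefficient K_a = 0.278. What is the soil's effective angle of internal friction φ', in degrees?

K_a = tan²(45° − φ/2) ⇒ 45° − φ/2 = arctan(√0.278) = 27.80°.
φ = 2(45° − 27.80°) = 34.40°.

34.4°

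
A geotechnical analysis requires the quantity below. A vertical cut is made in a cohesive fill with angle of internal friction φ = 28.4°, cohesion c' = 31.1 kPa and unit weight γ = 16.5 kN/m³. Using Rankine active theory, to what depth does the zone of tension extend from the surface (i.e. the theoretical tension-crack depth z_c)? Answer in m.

6.32 m

K_a = tan²(45° − 28.4°/2) = 0.3554; √K_a = 0.5961.
The active pressure is zero where K_a γ z = 2c√K_a, so z_c = 2c/(γ√K_a) = 2×31.1/(16.5×0.5961) = 6.324 m.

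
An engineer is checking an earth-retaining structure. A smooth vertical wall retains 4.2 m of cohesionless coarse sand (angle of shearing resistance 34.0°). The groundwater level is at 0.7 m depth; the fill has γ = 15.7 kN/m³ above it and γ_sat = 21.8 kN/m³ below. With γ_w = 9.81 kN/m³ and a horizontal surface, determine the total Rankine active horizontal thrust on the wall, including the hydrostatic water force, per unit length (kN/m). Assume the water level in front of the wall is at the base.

K_a = tan²(45° − φ/2) = 0.2827.
γ' = 21.8 − 9.81 = 11.99 kN/m³. Depth below WT = 3.5 m.
σ'_h at WT = K_a γ d_w = 3.107 kPa; at base = 3.107 + K_a γ' × 3.5 = 14.97 kPa.
P₁ (0–0.7 m) = ½×3.107×0.7 = 1.087. P₂ (0.7–4.2 m) = ½(3.107+14.97)×3.5 = 31.64.
P_w = ½ γ_w h₂² = 0.5×9.81×3.5² = 60.09. Total = 1.087+31.64+60.09 = 92.81 kN/m.

92.8 kN/m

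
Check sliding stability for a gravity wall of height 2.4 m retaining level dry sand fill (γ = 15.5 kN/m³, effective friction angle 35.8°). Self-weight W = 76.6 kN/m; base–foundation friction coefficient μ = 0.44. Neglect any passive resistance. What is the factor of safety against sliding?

2.88

K_a = tan²(45° − 35.8°/2) = 0.2619.
P_a = ½K_aγH² = 0.5×0.2619×15.5×2.4² = 11.69 kN/m, acting at H/3 = 0.8000 m above the base.
FS_sliding = μW / P_a = 0.44×76.6 / 11.69 = 2.883.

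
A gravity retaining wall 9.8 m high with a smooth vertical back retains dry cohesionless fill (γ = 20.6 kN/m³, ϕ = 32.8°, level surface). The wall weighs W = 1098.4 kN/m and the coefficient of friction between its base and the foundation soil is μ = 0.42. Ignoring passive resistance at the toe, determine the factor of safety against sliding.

K_a = tan²(45° − 32.8°/2) = 0.2973.
P_a = ½K_aγH² = 0.5×0.2973×20.6×9.8² = 294.1 kN/m, acting at H/3 = 3.267 m above the base.
FS_sliding = μW / P_a = 0.42×1098.4 / 294.1 = 1.569.

1.57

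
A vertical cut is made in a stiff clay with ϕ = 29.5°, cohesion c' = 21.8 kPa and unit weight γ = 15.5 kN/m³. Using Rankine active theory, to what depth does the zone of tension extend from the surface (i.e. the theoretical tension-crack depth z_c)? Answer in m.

K_a = tan²(45° − 29.5°/2) = 0.3401; √K_a = 0.5832.
The active pressure is zero where K_a γ z = 2c√K_a, so z_c = 2c/(γ√K_a) = 2×21.8/(15.5×0.5832) = 4.823 m.

4.82 m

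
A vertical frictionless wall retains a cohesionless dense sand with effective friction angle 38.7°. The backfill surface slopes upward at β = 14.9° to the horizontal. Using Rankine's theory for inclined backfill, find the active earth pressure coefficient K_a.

0.249

K_a = cos β · (cos β − √(cos²β − cos²φ)) / (cos β + √(cos²β − cos²φ)).
cos β = 0.9664, cos φ = 0.7804, √(cos²β − cos²φ) = 0.5699.
K_a = 0.9664 × (0.9664 − 0.5699)/(0.9664 + 0.5699) = 0.2494.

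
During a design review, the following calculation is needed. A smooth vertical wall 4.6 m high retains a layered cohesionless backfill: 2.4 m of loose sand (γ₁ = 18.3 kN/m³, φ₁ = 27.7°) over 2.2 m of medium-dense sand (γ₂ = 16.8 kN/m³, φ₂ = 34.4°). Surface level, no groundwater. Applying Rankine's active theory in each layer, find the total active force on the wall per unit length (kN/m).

57.4 kN/m

K_a1 = tan²(45°−27.7°/2) = 0.3653; K_a2 = tan²(45°−34.4°/2) = 0.2780.
Layer 1: σ at base = K_a1 γ₁ h₁ = 16.05 kPa; P₁ = ½×16.05×2.4 = 19.25.
Layer 2: σ_v at top = γ₁h₁ = 43.92; σ_h top = K_a2×43.92 = 12.21; σ_h base = K_a2×(43.92+16.8×2.2) = 22.48.
P₂ = ½(12.21+22.48)×2.2 = 38.16. Total P_a = 19.25+38.16 = 57.42 kN/m.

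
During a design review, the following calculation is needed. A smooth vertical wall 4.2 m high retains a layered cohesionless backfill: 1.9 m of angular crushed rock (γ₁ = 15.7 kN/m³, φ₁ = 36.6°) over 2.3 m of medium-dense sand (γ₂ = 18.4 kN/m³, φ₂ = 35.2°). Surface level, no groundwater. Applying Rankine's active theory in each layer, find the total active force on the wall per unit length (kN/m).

K_a1 = tan²(45°−36.6°/2) = 0.2530; K_a2 = tan²(45°−35.2°/2) = 0.2687.
Layer 1: σ at base = K_a1 γ₁ h₁ = 7.546 kPa; P₁ = ½×7.546×1.9 = 7.168.
Layer 2: σ_v at top = γ₁h₁ = 29.83; σ_h top = K_a2×29.83 = 8.015; σ_h base = K_a2×(29.83+18.4×2.3) = 19.39.
P₂ = ½(8.015+19.39)×2.3 = 31.51. Total P_a = 7.168+31.51 = 38.68 kN/m.

38.7 kN/m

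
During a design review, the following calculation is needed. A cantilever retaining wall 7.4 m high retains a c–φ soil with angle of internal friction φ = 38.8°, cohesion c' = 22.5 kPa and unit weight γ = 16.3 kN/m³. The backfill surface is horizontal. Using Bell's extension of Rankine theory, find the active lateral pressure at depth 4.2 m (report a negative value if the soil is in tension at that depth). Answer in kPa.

-5.85 kPa

K_a = (1 − sin φ)/(1 + sin φ) = 0.2296.
σ_a = K_a γ z − 2c√K_a = 0.2296×16.3×4.2 − 2×22.5×0.4791 = -5.845 kPa.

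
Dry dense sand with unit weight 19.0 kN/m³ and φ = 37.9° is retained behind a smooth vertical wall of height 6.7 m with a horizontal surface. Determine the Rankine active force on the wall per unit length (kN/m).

102 kN/m

K_a = tan²(45° − φ/2) = 0.2389.
P_a = ½ K_a γ H² = 0.5 × 0.2389 × 19.0 × 6.7² = 101.9 kN/m.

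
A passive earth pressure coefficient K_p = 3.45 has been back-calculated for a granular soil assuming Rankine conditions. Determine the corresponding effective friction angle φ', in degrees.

33.4°

K_p = (1+sin φ)/(1−sin φ) ⇒ sin φ = (K_p − 1)/(K_p + 1) = 0.5506.
φ = arcsin(0.5506) = 33.41°.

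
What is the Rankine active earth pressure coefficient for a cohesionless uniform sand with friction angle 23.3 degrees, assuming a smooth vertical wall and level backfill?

K_a = tan²(45° − φ/2) = tan²(33.35°) = 0.4331.

0.433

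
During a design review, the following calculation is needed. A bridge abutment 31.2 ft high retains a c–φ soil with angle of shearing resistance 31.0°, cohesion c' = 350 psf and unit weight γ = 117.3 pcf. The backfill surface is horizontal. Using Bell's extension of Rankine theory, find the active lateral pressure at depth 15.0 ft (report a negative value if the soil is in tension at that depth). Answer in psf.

K_a = (1 − sin φ)/(1 + sin φ) = 0.3201.
σ_a = K_a γ z − 2c√K_a = 0.3201×117.3×15.0 − 2×350×0.5658 = 167.2 psf.

167 psf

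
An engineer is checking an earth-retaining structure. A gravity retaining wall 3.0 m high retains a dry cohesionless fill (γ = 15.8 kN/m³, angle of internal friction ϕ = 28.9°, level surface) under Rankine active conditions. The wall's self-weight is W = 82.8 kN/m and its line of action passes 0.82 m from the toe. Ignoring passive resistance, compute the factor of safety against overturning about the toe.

2.74

K_a = tan²(45° − 28.9°/2) = 0.3484.
P_a = ½K_aγH² = 0.5×0.3484×15.8×3.0² = 24.77 kN/m, acting at H/3 = 1.000 m above the base.
Overturning moment M_o = P_a × H/3 = 24.77 × 1.000 = 24.77.
Resisting moment M_r = W × 0.82 = 82.8 × 0.82 = 67.90.
FS_overturning = M_r/M_o = 67.90/24.77 = 2.741.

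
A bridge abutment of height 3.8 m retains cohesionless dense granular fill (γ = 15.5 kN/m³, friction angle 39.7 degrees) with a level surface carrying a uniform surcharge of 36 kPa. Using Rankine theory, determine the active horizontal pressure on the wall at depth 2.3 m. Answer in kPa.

15.8 kPa

K_a = (1 − sin φ)/(1 + sin φ) = 0.2204.
σ_v = γz + q = 15.5 × 2.3 + 36 = 71.65 kPa.
σ_h = K_a σ_v = 0.2204 × 71.65 = 15.79 kPa.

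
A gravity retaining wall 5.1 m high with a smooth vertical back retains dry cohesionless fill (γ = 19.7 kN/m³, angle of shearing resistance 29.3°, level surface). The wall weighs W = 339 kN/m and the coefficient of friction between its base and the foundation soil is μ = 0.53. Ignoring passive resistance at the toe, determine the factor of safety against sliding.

2.05

K_a = tan²(45° − 29.3°/2) = 0.3428.
P_a = ½K_aγH² = 0.5×0.3428×19.7×5.1² = 87.83 kN/m, acting at H/3 = 1.700 m above the base.
FS_sliding = μW / P_a = 0.53×339 / 87.83 = 2.046.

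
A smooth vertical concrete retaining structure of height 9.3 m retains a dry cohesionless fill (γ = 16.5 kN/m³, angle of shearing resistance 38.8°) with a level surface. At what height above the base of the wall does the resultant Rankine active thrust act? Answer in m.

3.10 m

K_a = 0.2296.
The pressure distribution is triangular, so the resultant acts at H/3 above the base = 9.3/3 = 3.100 m.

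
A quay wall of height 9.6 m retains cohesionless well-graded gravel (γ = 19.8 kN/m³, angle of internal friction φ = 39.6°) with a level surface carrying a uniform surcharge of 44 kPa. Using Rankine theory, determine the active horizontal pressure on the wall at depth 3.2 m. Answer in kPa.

K_a = (1 − sin φ)/(1 + sin φ) = 0.2214.
σ_v = γz + q = 19.8 × 3.2 + 44 = 107.4 kPa.
σ_h = K_a σ_v = 0.2214 × 107.4 = 23.77 kPa.

23.8 kPa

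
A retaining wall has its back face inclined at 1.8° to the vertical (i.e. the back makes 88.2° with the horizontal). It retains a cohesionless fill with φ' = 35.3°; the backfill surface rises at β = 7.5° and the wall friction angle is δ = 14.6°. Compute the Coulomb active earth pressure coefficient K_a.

K_a = sin²(α+φ) / [sin²α · sin(α−δ) · (1 + √{sin(φ+δ)sin(φ−β) / (sin(α−δ)sin(α+β))})²].
With α = 88.2°, φ = 35.3°, δ = 14.6°, β = 7.5°: K_a = 0.2795.

0.279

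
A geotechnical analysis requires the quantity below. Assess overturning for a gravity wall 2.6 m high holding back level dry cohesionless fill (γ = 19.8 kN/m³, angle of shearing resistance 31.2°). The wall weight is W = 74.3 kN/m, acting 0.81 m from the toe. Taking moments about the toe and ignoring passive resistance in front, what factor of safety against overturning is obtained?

3.27

K_a = tan²(45° − 31.2°/2) = 0.3175.
P_a = ½K_aγH² = 0.5×0.3175×19.8×2.6² = 21.25 kN/m, acting at H/3 = 0.8667 m above the base.
Overturning moment M_o = P_a × H/3 = 21.25 × 0.8667 = 18.42.
Resisting moment M_r = W × 0.81 = 74.3 × 0.81 = 60.18.
FS_overturning = M_r/M_o = 60.18/18.42 = 3.268.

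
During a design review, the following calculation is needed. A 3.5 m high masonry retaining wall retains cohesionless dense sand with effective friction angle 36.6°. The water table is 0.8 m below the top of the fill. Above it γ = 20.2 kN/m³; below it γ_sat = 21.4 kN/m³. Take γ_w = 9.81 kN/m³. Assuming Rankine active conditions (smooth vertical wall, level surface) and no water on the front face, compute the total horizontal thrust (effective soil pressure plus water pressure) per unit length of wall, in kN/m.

59.1 kN/m

K_a = tan²(45° − φ/2) = 0.2530.
γ' = 21.4 − 9.81 = 11.59 kN/m³. Depth below WT = 2.7 m.
σ'_h at WT = K_a γ d_w = 4.088 kPa; at base = 4.088 + K_a γ' × 2.7 = 12.00 kPa.
P₁ (0–0.8 m) = ½×4.088×0.8 = 1.635. P₂ (0.8–3.5 m) = ½(4.088+12.00)×2.7 = 21.72.
P_w = ½ γ_w h₂² = 0.5×9.81×2.7² = 35.76. Total = 1.635+21.72+35.76 = 59.12 kN/m.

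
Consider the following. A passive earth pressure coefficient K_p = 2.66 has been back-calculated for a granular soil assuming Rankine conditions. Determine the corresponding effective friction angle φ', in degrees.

27.0°

K_p = (1+sin φ)/(1−sin φ) ⇒ sin φ = (K_p − 1)/(K_p + 1) = 0.4536.
φ = arcsin(0.4536) = 26.97°.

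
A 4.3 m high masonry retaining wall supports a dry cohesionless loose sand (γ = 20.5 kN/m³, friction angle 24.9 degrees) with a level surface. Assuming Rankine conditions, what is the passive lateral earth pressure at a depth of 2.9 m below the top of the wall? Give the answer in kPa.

K_p = (1 + sin φ)/(1 − sin φ) = 2.454.
σ_h = K_p γ z = 2.454 × 20.5 × 2.9 = 145.9 kPa.

146 kPa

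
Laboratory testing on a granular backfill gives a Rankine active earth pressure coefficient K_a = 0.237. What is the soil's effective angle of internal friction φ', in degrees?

38.1°

K_a = tan²(45° − φ/2) ⇒ 45° − φ/2 = arctan(√0.237) = 25.96°.
φ = 2(45° − 25.96°) = 38.08°.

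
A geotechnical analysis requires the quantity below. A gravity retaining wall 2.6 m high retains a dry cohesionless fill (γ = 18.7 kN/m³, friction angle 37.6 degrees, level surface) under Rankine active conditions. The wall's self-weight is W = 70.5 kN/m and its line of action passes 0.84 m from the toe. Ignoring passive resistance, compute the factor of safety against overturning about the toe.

4.46

K_a = tan²(45° − 37.6°/2) = 0.2421.
P_a = ½K_aγH² = 0.5×0.2421×18.7×2.6² = 15.30 kN/m, acting at H/3 = 0.8667 m above the base.
Overturning moment M_o = P_a × H/3 = 15.30 × 0.8667 = 13.26.
Resisting moment M_r = W × 0.84 = 70.5 × 0.84 = 59.22.
FS_overturning = M_r/M_o = 59.22/13.26 = 4.465.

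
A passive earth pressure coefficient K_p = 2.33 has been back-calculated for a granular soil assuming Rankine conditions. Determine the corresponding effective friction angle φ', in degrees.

23.5°

K_p = (1+sin φ)/(1−sin φ) ⇒ sin φ = (K_p − 1)/(K_p + 1) = 0.3994.
φ = arcsin(0.3994) = 23.54°.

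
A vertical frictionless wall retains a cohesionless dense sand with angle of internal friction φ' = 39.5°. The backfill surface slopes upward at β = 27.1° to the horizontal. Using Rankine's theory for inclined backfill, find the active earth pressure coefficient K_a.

0.298

K_a = cos β · (cos β − √(cos²β − cos²φ)) / (cos β + √(cos²β − cos²φ)).
cos β = 0.8902, cos φ = 0.7716, √(cos²β − cos²φ) = 0.4439.
K_a = 0.8902 × (0.8902 − 0.4439)/(0.8902 + 0.4439) = 0.2978.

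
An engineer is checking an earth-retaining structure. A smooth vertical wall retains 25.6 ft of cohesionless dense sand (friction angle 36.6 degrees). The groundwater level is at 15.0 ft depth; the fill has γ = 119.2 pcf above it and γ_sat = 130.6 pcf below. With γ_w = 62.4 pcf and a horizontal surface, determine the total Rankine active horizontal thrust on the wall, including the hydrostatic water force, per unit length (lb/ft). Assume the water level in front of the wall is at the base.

12700 lb/ft

K_a = tan²(45° − φ/2) = 0.2530.
γ' = 130.6 − 62.4 = 68.20 pcf. Depth below WT = 10.6 ft.
σ'_h at WT = K_a γ d_w = 452.3 psf; at base = 452.3 + K_a γ' × 10.6 = 635.2 psf.
P₁ (0–15.0 ft) = ½×452.3×15.0 = 3392. P₂ (15.0–25.6 ft) = ½(452.3+635.2)×10.6 = 5763.
P_w = ½ γ_w h₂² = 0.5×62.4×10.6² = 3506. Total = 3392+5763+3506 = 12660 lb/ft.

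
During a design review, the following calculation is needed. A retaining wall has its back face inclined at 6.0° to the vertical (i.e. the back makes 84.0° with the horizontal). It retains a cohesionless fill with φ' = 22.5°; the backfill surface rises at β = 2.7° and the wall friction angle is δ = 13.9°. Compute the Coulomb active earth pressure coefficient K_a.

K_a = sin²(α+φ) / [sin²α · sin(α−δ) · (1 + √{sin(φ+δ)sin(φ−β) / (sin(α−δ)sin(α+β))})²].
With α = 84.0°, φ = 22.5°, δ = 13.9°, β = 2.7°: K_a = 0.4620.

0.462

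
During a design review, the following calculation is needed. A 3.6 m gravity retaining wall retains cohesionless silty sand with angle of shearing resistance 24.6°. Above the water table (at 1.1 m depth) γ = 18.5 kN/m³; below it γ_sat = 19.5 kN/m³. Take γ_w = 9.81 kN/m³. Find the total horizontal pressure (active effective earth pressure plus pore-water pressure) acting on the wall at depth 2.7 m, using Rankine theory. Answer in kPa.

30.5 kPa

K_a = (1 − sin φ)/(1 + sin φ) = 0.4121.
γ' = 19.5 − 9.81 = 9.690 kN/m³.
Effective vertical stress at 2.7 m: σ'_v = 18.5×1.1 + 9.690×1.60 = 35.85 kPa.
σ'_h = K_a σ'_v = 0.4121 × 35.85 = 14.78 kPa; u = γ_w × 1.60 = 15.70 kPa.
Total σ_h = 14.78 + 15.70 = 30.47 kPa.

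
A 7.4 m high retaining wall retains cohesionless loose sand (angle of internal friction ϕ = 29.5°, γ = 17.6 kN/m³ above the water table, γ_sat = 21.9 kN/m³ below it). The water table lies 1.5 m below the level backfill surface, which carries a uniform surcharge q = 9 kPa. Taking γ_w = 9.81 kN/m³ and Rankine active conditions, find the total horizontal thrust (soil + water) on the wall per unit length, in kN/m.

K_a = tan²(45° − φ/2) = 0.3401.
γ' = 21.9 − 9.81 = 12.09 kN/m³. h₂ = H − d_w = 5.9 m.
σ'_h: at surface K_a·q = 3.061; at WT K_a(q+γd_w) = 12.04; at base K_a(q+γd_w+γ'h₂) = 36.30 kPa.
P₁ = ½(3.061+12.04)×1.5 = 11.33; P₂ = ½(12.04+36.30)×5.9 = 142.6; P_w = ½γ_w h₂² = 170.7.
Total = 11.33+142.6+170.7 = 324.7 kN/m.

325 kN/m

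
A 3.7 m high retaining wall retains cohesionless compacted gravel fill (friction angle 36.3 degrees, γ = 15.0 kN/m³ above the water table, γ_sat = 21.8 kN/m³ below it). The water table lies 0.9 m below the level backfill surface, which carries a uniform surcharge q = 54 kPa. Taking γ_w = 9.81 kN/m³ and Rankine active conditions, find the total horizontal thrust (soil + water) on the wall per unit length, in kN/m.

113 kN/m

K_a = tan²(45° − φ/2) = 0.2563.
γ' = 21.8 − 9.81 = 11.99 kN/m³. h₂ = H − d_w = 2.8 m.
σ'_h: at surface K_a·q = 13.84; at WT K_a(q+γd_w) = 17.30; at base K_a(q+γd_w+γ'h₂) = 25.90 kPa.
P₁ = ½(13.84+17.30)×0.9 = 14.01; P₂ = ½(17.30+25.90)×2.8 = 60.48; P_w = ½γ_w h₂² = 38.46.
Total = 14.01+60.48+38.46 = 112.9 kN/m.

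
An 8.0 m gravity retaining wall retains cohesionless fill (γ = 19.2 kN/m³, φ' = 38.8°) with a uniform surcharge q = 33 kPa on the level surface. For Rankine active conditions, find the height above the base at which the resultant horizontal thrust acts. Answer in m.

K_a = 0.2296.
Triangular part P₁ = ½K_aγH² = 141.0 at H/3 = 2.667 m; rectangular part P₂ = K_a q H = 60.60 at H/2 = 4.000 m.
ȳ = (P₁·2.667 + P₂·4.000)/(P₁+P₂) = 3.067 m.

3.07 m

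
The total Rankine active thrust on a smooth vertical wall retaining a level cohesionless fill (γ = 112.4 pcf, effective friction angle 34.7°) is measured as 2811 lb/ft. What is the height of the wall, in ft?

13.5 ft

K_a = 0.2745. P_a = ½ K_a γ H² ⇒ H = √(2P_a/(K_a γ)).
H = √(2×2811/(0.2745×112.4)) = 13.50 ft.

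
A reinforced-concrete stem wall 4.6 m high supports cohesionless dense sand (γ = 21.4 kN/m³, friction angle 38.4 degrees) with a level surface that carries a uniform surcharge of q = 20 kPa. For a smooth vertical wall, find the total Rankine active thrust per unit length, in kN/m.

74.4 kN/m

K_a = tan²(45° − φ/2) = 0.2337.
Soil triangle: ½ K_a γ H² = 0.5×0.2337×21.4×4.6² = 52.91 kN/m.
Surcharge rectangle: K_a q H = 0.2337×20×4.6 = 21.50 kN/m.
Total = 52.91 + 21.50 = 74.41 kN/m.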